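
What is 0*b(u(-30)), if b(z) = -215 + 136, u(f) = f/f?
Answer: 0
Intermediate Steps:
u(f) = 1
b(z) = -79
0*b(u(-30)) = 0*(-79) = 0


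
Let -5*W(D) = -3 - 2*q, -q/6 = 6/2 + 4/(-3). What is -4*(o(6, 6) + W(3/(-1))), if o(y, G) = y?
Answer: -52/5 ≈ -10.400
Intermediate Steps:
q = -10 (q = -6*(6/2 + 4/(-3)) = -6*(6*(½) + 4*(-⅓)) = -6*(3 - 4/3) = -6*5/3 = -10)
W(D) = -17/5 (W(D) = -(-3 - 2*(-10))/5 = -(-3 + 20)/5 = -⅕*17 = -17/5)
-4*(o(6, 6) + W(3/(-1))) = -4*(6 - 17/5) = -4*13/5 = -52/5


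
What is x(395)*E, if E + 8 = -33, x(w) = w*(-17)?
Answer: 275315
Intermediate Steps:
x(w) = -17*w
E = -41 (E = -8 - 33 = -41)
x(395)*E = -17*395*(-41) = -6715*(-41) = 275315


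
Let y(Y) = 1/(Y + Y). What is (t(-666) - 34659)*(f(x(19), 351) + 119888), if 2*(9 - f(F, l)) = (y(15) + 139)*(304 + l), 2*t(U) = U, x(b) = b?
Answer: -2602130508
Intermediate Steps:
y(Y) = 1/(2*Y)
t(U) = U/2
f(F, l) = -316861/15 - 4171*l/60 (f(F, l) = 9 - ((½)/15 + 139)*(304 + l)/2 = 9 - ((½)*(1/15) + 139)*(304 + l)/2 = 9 - (1/30 + 139)*(304 + l)/2 = 9 - 4171*(304 + l)/60 = 9 - (633992/15 + 4171*l/30)/2 = 9 + (-316996/15 - 4171*l/60) = -316861/15 - 4171*l/60)
(t(-666) - 34659)*(f(x(19), 351) + 119888) = ((½)*(-666) - 34659)*((-316861/15 - 4171/60*351) + 119888) = (-333 - 34659)*((-316861/15 - 488007/20) + 119888) = -34992*(-546293/12 + 119888) = -34992*892363/12 = -2602130508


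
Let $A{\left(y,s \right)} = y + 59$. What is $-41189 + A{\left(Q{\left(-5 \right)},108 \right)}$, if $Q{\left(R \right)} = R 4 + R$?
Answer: $-41155$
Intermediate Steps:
$Q{\left(R \right)} = 5 R$ ($Q{\left(R \right)} = 4 R + R = 5 R$)
$A{\left(y,s \right)} = 59 + y$
$-41189 + A{\left(Q{\left(-5 \right)},108 \right)} = -41189 + \left(59 + 5 \left(-5\right)\right) = -41189 + \left(59 - 25\right) = -41189 + 34 = -41155$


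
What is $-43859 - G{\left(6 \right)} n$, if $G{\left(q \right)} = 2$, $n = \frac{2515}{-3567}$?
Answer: $- \frac{156440023}{3567} \approx -43858.0$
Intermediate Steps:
$n = - \frac{2515}{3567}$ ($n = 2515 \left(- \frac{1}{3567}\right) = - \frac{2515}{3567} \approx -0.70507$)
$-43859 - G{\left(6 \right)} n = -43859 - 2 \left(- \frac{2515}{3567}\right) = -43859 - - \frac{5030}{3567} = -43859 + \frac{5030}{3567} = - \frac{156440023}{3567}$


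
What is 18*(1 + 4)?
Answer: 90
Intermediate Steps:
18*(1 + 4) = 18*5 = 90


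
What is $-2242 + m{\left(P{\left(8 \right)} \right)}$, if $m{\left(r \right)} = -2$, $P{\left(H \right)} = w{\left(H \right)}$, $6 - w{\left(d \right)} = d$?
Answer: $-2244$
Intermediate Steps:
$w{\left(d \right)} = 6 - d$
$P{\left(H \right)} = 6 - H$
$-2242 + m{\left(P{\left(8 \right)} \right)} = -2242 - 2 = -2244$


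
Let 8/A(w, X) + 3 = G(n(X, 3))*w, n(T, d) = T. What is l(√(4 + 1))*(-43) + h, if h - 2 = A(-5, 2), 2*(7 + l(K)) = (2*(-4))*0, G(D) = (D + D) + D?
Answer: 9991/33 ≈ 302.76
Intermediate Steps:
G(D) = 3*D (G(D) = 2*D + D = 3*D)
A(w, X) = 8/(-3 + 3*X*w) (A(w, X) = 8/(-3 + (3*X)*w) = 8/(-3 + 3*X*w))
l(K) = -7 (l(K) = -7 + ((2*(-4))*0)/2 = -7 + (-8*0)/2 = -7 + (½)*0 = -7 + 0 = -7)
h = 58/33 (h = 2 + 8/(3*(-1 + 2*(-5))) = 2 + 8/(3*(-1 - 10)) = 2 + (8/3)/(-11) = 2 + (8/3)*(-1/11) = 2 - 8/33 = 58/33 ≈ 1.7576)
l(√(4 + 1))*(-43) + h = -7*(-43) + 58/33 = 301 + 58/33 = 9991/33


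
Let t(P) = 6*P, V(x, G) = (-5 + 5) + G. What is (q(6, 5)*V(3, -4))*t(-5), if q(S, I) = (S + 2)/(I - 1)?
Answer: 240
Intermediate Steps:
V(x, G) = G (V(x, G) = 0 + G = G)
q(S, I) = (2 + S)/(-1 + I)
(q(6, 5)*V(3, -4))*t(-5) = (((2 + 6)/(-1 + 5))*(-4))*(6*(-5)) = ((8/4)*(-4))*(-30) = (((1/4)*8)*(-4))*(-30) = (2*(-4))*(-30) = -8*(-30) = 240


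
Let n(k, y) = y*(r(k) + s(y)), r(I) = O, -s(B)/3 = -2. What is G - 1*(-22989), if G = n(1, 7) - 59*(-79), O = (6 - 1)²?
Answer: 27867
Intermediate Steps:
s(B) = 6 (s(B) = -3*(-2) = 6)
O = 25 (O = 5² = 25)
r(I) = 25
n(k, y) = 31*y (n(k, y) = y*(25 + 6) = y*31 = 31*y)
G = 4878 (G = 31*7 - 59*(-79) = 217 + 4661 = 4878)
G - 1*(-22989) = 4878 - 1*(-22989) = 4878 + 22989 = 27867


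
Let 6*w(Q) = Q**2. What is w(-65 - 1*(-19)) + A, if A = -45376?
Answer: -135070/3 ≈ -45023.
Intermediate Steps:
w(Q) = Q**2/6
w(-65 - 1*(-19)) + A = (-65 - 1*(-19))**2/6 - 45376 = (-65 + 19)**2/6 - 45376 = (1/6)*(-46)**2 - 45376 = (1/6)*2116 - 45376 = 1058/3 - 45376 = -135070/3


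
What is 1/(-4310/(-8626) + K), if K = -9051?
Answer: -4313/39034808 ≈ -0.00011049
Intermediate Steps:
1/(-4310/(-8626) + K) = 1/(-4310/(-8626) - 9051) = 1/(-4310*(-1/8626) - 9051) = 1/(2155/4313 - 9051) = 1/(-39034808/4313) = -4313/39034808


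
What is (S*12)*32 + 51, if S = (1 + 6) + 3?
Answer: 3891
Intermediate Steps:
S = 10 (S = 7 + 3 = 10)
(S*12)*32 + 51 = (10*12)*32 + 51 = 120*32 + 51 = 3840 + 51 = 3891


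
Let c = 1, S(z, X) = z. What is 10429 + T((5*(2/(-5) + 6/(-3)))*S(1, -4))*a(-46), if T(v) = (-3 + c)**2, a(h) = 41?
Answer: 10593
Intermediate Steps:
T(v) = 4 (T(v) = (-3 + 1)**2 = (-2)**2 = 4)
10429 + T((5*(2/(-5) + 6/(-3)))*S(1, -4))*a(-46) = 10429 + 4*41 = 10429 + 164 = 10593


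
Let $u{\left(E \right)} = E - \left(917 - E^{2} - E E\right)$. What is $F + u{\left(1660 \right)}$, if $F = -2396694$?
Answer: $3115249$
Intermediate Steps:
$u{\left(E \right)} = -917 + E + 2 E^{2}$ ($u{\left(E \right)} = E + \left(\left(E^{2} + E^{2}\right) - 917\right) = E + \left(2 E^{2} - 917\right) = E + \left(-917 + 2 E^{2}\right) = -917 + E + 2 E^{2}$)
$F + u{\left(1660 \right)} = -2396694 + \left(-917 + 1660 + 2 \cdot 1660^{2}\right) = -2396694 + \left(-917 + 1660 + 2 \cdot 2755600\right) = -2396694 + \left(-917 + 1660 + 5511200\right) = -2396694 + 5511943 = 3115249$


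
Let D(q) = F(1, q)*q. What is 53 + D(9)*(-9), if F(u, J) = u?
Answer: -28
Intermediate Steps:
D(q) = q (D(q) = 1*q = q)
53 + D(9)*(-9) = 53 + 9*(-9) = 53 - 81 = -28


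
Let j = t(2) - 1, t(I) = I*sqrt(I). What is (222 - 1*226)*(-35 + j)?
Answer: 144 - 8*sqrt(2) ≈ 132.69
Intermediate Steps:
t(I) = I**(3/2)
j = -1 + 2*sqrt(2) (j = 2**(3/2) - 1 = 2*sqrt(2) - 1 = -1 + 2*sqrt(2) ≈ 1.8284)
(222 - 1*226)*(-35 + j) = (222 - 1*226)*(-35 + (-1 + 2*sqrt(2))) = (222 - 226)*(-36 + 2*sqrt(2)) = -4*(-36 + 2*sqrt(2)) = 144 - 8*sqrt(2)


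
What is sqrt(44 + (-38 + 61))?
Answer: sqrt(67) ≈ 8.1853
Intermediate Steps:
sqrt(44 + (-38 + 61)) = sqrt(44 + 23) = sqrt(67)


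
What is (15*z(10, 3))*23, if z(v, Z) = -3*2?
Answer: -2070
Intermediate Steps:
z(v, Z) = -6
(15*z(10, 3))*23 = (15*(-6))*23 = -90*23 = -2070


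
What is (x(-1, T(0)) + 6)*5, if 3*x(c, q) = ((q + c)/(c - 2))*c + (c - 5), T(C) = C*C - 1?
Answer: 170/9 ≈ 18.889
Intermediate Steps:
T(C) = -1 + C**2 (T(C) = C**2 - 1 = -1 + C**2)
x(c, q) = -5/3 + c/3 + c*(c + q)/(3*(-2 + c)) (x(c, q) = (((q + c)/(c - 2))*c + (c - 5))/3 = (((c + q)/(-2 + c))*c + (-5 + c))/3 = (c*(c + q)/(-2 + c) + (-5 + c))/3 = (-5 + c + c*(c + q)/(-2 + c))/3 = -5/3 + c/3 + c*(c + q)/(3*(-2 + c)))
(x(-1, T(0)) + 6)*5 = ((10 - 7*(-1) + 2*(-1)**2 - (-1 + 0**2))/(3*(-2 - 1)) + 6)*5 = ((1/3)*(10 + 7 + 2*1 - (-1 + 0))/(-3) + 6)*5 = ((1/3)*(-1/3)*(10 + 7 + 2 - 1*(-1)) + 6)*5 = ((1/3)*(-1/3)*(10 + 7 + 2 + 1) + 6)*5 = ((1/3)*(-1/3)*20 + 6)*5 = (-20/9 + 6)*5 = (34/9)*5 = 170/9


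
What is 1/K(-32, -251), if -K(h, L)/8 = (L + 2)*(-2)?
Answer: -1/3984 ≈ -0.00025100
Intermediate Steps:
K(h, L) = 32 + 16*L (K(h, L) = -8*(L + 2)*(-2) = -8*(2 + L)*(-2) = -8*(-4 - 2*L) = 32 + 16*L)
1/K(-32, -251) = 1/(32 + 16*(-251)) = 1/(32 - 4016) = 1/(-3984) = -1/3984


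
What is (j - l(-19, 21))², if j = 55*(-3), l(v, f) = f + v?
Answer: 27889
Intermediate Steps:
j = -165
(j - l(-19, 21))² = (-165 - (21 - 19))² = (-165 - 1*2)² = (-165 - 2)² = (-167)² = 27889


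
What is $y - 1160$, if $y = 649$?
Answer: $-511$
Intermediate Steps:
$y - 1160 = 649 - 1160 = -511$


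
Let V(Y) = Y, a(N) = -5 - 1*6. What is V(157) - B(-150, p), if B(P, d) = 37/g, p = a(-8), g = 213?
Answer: 33404/213 ≈ 156.83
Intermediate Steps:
a(N) = -11 (a(N) = -5 - 6 = -11)
p = -11
B(P, d) = 37/213
V(157) - B(-150, p) = 157 - 1*37/213 = 157 - 37/213 = 33404/213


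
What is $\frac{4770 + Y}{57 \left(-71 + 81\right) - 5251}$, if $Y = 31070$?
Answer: $- \frac{35840}{4681} \approx -7.6565$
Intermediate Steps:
$\frac{4770 + Y}{57 \left(-71 + 81\right) - 5251} = \frac{4770 + 31070}{57 \left(-71 + 81\right) - 5251} = \frac{35840}{57 \cdot 10 - 5251} = \frac{35840}{570 - 5251} = \frac{35840}{-4681} = 35840 \left(- \frac{1}{4681}\right) = - \frac{35840}{4681}$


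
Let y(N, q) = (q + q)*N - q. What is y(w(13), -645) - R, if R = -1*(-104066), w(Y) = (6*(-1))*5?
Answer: -64721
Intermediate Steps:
w(Y) = -30 (w(Y) = -6*5 = -30)
y(N, q) = -q + 2*N*q (y(N, q) = (2*q)*N - q = 2*N*q - q = -q + 2*N*q)
R = 104066
y(w(13), -645) - R = -645*(-1 + 2*(-30)) - 1*104066 = -645*(-1 - 60) - 104066 = -645*(-61) - 104066 = 39345 - 104066 = -64721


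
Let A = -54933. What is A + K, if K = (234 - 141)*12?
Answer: -53817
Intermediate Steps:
K = 1116 (K = 93*12 = 1116)
A + K = -54933 + 1116 = -53817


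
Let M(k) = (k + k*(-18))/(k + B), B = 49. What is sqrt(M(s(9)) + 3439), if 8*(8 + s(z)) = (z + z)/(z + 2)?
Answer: sqrt(4712394)/37 ≈ 58.670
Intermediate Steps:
s(z) = -8 + z/(4*(2 + z)) (s(z) = -8 + ((z + z)/(z + 2))/8 = -8 + ((2*z)/(2 + z))/8 = -8 + (2*z/(2 + z))/8 = -8 + z/(4*(2 + z)))
M(k) = -17*k/(49 + k) (M(k) = (k + k*(-18))/(k + 49) = (k - 18*k)/(49 + k) = (-17*k)/(49 + k) = -17*k/(49 + k))
sqrt(M(s(9)) + 3439) = sqrt(-17*(-64 - 31*9)/(4*(2 + 9))/(49 + (-64 - 31*9)/(4*(2 + 9))) + 3439) = sqrt(-17*(1/4)*(-64 - 279)/11/(49 + (1/4)*(-64 - 279)/11) + 3439) = sqrt(-17*(1/4)*(1/11)*(-343)/(49 + (1/4)*(1/11)*(-343)) + 3439) = sqrt(-17*(-343/44)/(49 - 343/44) + 3439) = sqrt(-17*(-343/44)/1813/44 + 3439) = sqrt(-17*(-343/44)*44/1813 + 3439) = sqrt(119/37 + 3439) = sqrt(127362/37) = sqrt(4712394)/37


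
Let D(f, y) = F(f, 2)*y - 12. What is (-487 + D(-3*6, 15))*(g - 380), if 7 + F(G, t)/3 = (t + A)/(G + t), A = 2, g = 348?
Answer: 26408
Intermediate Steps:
F(G, t) = -21 + 3*(2 + t)/(G + t) (F(G, t) = -21 + 3*((t + 2)/(G + t)) = -21 + 3*((2 + t)/(G + t)) = -21 + 3*(2 + t)/(G + t))
D(f, y) = -12 + 3*y*(-10 - 7*f)/(2 + f) (D(f, y) = (3*(2 - 7*f - 6*2)/(f + 2))*y - 12 = (3*(2 - 7*f - 12)/(2 + f))*y - 12 = (3*(-10 - 7*f)/(2 + f))*y - 12 = 3*y*(-10 - 7*f)/(2 + f) - 12 = -12 + 3*y*(-10 - 7*f)/(2 + f))
(-487 + D(-3*6, 15))*(g - 380) = (-487 + 3*(-8 - (-12)*6 - 1*15*(10 + 7*(-3*6)))/(2 - 3*6))*(348 - 380) = (-487 + 3*(-8 - 4*(-18) - 1*15*(10 + 7*(-18)))/(2 - 18))*(-32) = (-487 + 3*(-8 + 72 - 1*15*(10 - 126))/(-16))*(-32) = (-487 + 3*(-1/16)*(-8 + 72 - 1*15*(-116)))*(-32) = (-487 + 3*(-1/16)*(-8 + 72 + 1740))*(-32) = (-487 + 3*(-1/16)*1804)*(-32) = (-487 - 1353/4)*(-32) = -3301/4*(-32) = 26408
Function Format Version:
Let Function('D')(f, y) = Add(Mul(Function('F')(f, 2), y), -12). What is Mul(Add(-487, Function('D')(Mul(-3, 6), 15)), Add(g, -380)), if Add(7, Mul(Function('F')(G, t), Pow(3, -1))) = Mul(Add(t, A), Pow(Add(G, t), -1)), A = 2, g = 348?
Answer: 26408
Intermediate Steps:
Function('F')(G, t) = Add(-21, Mul(3, Pow(Add(G, t), -1), Add(2, t))) (Function('F')(G, t) = Add(-21, Mul(3, Mul(Add(t, 2), Pow(Add(G, t), -1)))) = Add(-21, Mul(3, Mul(Add(2, t), Pow(Add(G, t), -1)))) = Add(-21, Mul(3, Mul(Pow(Add(G, t), -1), Add(2, t)))) = Add(-21, Mul(3, Pow(Add(G, t), -1), Add(2, t))))
Function('D')(f, y) = Add(-12, Mul(3, y, Pow(Add(2, f), -1), Add(-10, Mul(-7, f)))) (Function('D')(f, y) = Add(Mul(Mul(3, Pow(Add(f, 2), -1), Add(2, Mul(-7, f), Mul(-6, 2))), y), -12) = Add(Mul(Mul(3, Pow(Add(2, f), -1), Add(2, Mul(-7, f), -12)), y), -12) = Add(Mul(Mul(3, Pow(Add(2, f), -1), Add(-10, Mul(-7, f))), y), -12) = Add(Mul(3, y, Pow(Add(2, f), -1), Add(-10, Mul(-7, f))), -12) = Add(-12, Mul(3, y, Pow(Add(2, f), -1), Add(-10, Mul(-7, f)))))
Mul(Add(-487, Function('D')(Mul(-3, 6), 15)), Add(g, -380)) = Mul(Add(-487, Mul(3, Pow(Add(2, Mul(-3, 6)), -1), Add(-8, Mul(-4, Mul(-3, 6)), Mul(-1, 15, Add(10, Mul(7, Mul(-3, 6))))))), Add(348, -380)) = Mul(Add(-487, Mul(3, Pow(Add(2, -18), -1), Add(-8, Mul(-4, -18), Mul(-1, 15, Add(10, Mul(7, -18)))))), -32) = Mul(Add(-487, Mul(3, Pow(-16, -1), Add(-8, 72, Mul(-1, 15, Add(10, -126))))), -32) = Mul(Add(-487, Mul(3, Rational(-1, 16), Add(-8, 72, Mul(-1, 15, -116)))), -32) = Mul(Add(-487, Mul(3, Rational(-1, 16), Add(-8, 72, 1740))), -32) = Mul(Add(-487, Mul(3, Rational(-1, 16), 1804)), -32) = Mul(Add(-487, Rational(-1353, 4)), -32) = Mul(Rational(-3301, 4), -32) = 26408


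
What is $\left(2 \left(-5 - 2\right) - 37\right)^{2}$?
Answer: $2601$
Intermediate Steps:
$\left(2 \left(-5 - 2\right) - 37\right)^{2} = \left(2 \left(-7\right) - 37\right)^{2} = \left(-14 - 37\right)^{2} = \left(-51\right)^{2} = 2601$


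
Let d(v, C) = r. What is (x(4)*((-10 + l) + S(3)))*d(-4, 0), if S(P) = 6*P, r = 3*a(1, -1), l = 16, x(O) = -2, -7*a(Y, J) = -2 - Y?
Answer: -432/7 ≈ -61.714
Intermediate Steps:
a(Y, J) = 2/7 + Y/7 (a(Y, J) = -(-2 - Y)/7 = 2/7 + Y/7)
r = 9/7 (r = 3*(2/7 + (⅐)*1) = 3*(2/7 + ⅐) = 3*(3/7) = 9/7 ≈ 1.2857)
d(v, C) = 9/7
(x(4)*((-10 + l) + S(3)))*d(-4, 0) = -2*((-10 + 16) + 6*3)*(9/7) = -2*(6 + 18)*(9/7) = -2*24*(9/7) = -48*9/7 = -432/7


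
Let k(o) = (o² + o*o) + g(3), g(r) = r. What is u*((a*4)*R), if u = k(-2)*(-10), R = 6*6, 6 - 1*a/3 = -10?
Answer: -760320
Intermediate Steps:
a = 48 (a = 18 - 3*(-10) = 18 + 30 = 48)
R = 36
k(o) = 3 + 2*o² (k(o) = (o² + o*o) + 3 = (o² + o²) + 3 = 2*o² + 3 = 3 + 2*o²)
u = -110 (u = (3 + 2*(-2)²)*(-10) = (3 + 2*4)*(-10) = (3 + 8)*(-10) = 11*(-10) = -110)
u*((a*4)*R) = -110*48*4*36 = -21120*36 = -110*6912 = -760320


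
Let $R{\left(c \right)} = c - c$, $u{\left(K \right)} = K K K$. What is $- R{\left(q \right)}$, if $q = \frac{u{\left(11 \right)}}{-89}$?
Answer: $0$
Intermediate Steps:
$u{\left(K \right)} = K^{3}$ ($u{\left(K \right)} = K^{2} K = K^{3}$)
$q = - \frac{1331}{89}$ ($q = \frac{11^{3}}{-89} = 1331 \left(- \frac{1}{89}\right) = - \frac{1331}{89} \approx -14.955$)
$R{\left(c \right)} = 0$
$- R{\left(q \right)} = \left(-1\right) 0 = 0$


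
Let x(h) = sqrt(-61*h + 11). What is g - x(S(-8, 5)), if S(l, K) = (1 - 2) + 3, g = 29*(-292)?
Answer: -8468 - I*sqrt(111) ≈ -8468.0 - 10.536*I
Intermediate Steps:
g = -8468
S(l, K) = 2 (S(l, K) = -1 + 3 = 2)
x(h) = sqrt(11 - 61*h)
g - x(S(-8, 5)) = -8468 - sqrt(11 - 61*2) = -8468 - sqrt(11 - 122) = -8468 - sqrt(-111) = -8468 - I*sqrt(111)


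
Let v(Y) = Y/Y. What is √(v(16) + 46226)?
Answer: √46227 ≈ 215.00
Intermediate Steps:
v(Y) = 1
√(v(16) + 46226) = √(1 + 46226) = √46227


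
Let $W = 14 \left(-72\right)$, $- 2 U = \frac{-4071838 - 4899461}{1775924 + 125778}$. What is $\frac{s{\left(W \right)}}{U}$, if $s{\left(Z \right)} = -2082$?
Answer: $- \frac{2639562376}{2990433} \approx -882.67$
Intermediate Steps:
$U = \frac{8971299}{3803404}$ ($U = - \frac{\left(-4071838 - 4899461\right) \frac{1}{1775924 + 125778}}{2} = - \frac{\left(-8971299\right) \frac{1}{1901702}}{2} = \left(- \frac{1}{2}\right) \left(- \frac{8971299}{1901702}\right) = \frac{8971299}{3803404} \approx 2.3588$)
$W = -1008$
$\frac{s{\left(W \right)}}{U} = - \frac{2082}{\frac{8971299}{3803404}} = \left(-2082\right) \frac{3803404}{8971299} = - \frac{2639562376}{2990433}$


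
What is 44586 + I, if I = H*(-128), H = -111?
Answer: 58794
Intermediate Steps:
I = 14208 (I = -111*(-128) = 14208)
44586 + I = 44586 + 14208 = 58794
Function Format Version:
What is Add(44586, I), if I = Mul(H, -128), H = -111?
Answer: 58794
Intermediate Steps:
I = 14208 (I = Mul(-111, -128) = 14208)
Add(44586, I) = Add(44586, 14208) = 58794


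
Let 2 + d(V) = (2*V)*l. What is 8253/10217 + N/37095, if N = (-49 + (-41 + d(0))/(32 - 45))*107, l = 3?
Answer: 1110171123/1642331665 ≈ 0.67597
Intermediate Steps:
d(V) = -2 + 6*V (d(V) = -2 + (2*V)*3 = -2 + 6*V)
N = -63558/13 (N = (-49 + (-41 + (-2 + 6*0))/(32 - 45))*107 = (-49 + (-41 + (-2 + 0))/(-13))*107 = (-49 + (-41 - 2)*(-1/13))*107 = (-49 - 43*(-1/13))*107 = (-49 + 43/13)*107 = -594/13*107 = -63558/13 ≈ -4889.1)
8253/10217 + N/37095 = 8253/10217 - 63558/13/37095 = 8253*(1/10217) - 63558/13*1/37095 = 8253/10217 - 21186/160745 = 1110171123/1642331665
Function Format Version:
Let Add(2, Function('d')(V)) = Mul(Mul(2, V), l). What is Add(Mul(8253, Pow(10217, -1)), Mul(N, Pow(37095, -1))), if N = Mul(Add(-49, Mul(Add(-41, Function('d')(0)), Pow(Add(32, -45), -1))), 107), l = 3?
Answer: Rational(1110171123, 1642331665) ≈ 0.67597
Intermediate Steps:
Function('d')(V) = Add(-2, Mul(6, V)) (Function('d')(V) = Add(-2, Mul(Mul(2, V), 3)) = Add(-2, Mul(6, V)))
N = Rational(-63558, 13) (N = Mul(Add(-49, Mul(Add(-41, Add(-2, Mul(6, 0))), Pow(Add(32, -45), -1))), 107) = Mul(Add(-49, Mul(Add(-41, Add(-2, 0)), Pow(-13, -1))), 107) = Mul(Add(-49, Mul(Add(-41, -2), Rational(-1, 13))), 107) = Mul(Add(-49, Mul(-43, Rational(-1, 13))), 107) = Mul(Add(-49, Rational(43, 13)), 107) = Mul(Rational(-594, 13), 107) = Rational(-63558, 13) ≈ -4889.1)
Add(Mul(8253, Pow(10217, -1)), Mul(N, Pow(37095, -1))) = Add(Mul(8253, Pow(10217, -1)), Mul(Rational(-63558, 13), Pow(37095, -1))) = Add(Mul(8253, Rational(1, 10217)), Mul(Rational(-63558, 13), Rational(1, 37095))) = Add(Rational(8253, 10217), Rational(-21186, 160745)) = Rational(1110171123, 1642331665)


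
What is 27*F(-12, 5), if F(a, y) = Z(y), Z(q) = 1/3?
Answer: 9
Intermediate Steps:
Z(q) = ⅓
F(a, y) = ⅓
27*F(-12, 5) = 27*(⅓) = 9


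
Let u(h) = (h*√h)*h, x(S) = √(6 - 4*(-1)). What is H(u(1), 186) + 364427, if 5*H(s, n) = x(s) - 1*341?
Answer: 1821794/5 + √10/5 ≈ 3.6436e+5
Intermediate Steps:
x(S) = √10 (x(S) = √(6 + 4) = √10)
u(h) = h^(5/2) (u(h) = h^(3/2)*h = h^(5/2))
H(s, n) = -341/5 + √10/5 (H(s, n) = (√10 - 1*341)/5 = (√10 - 341)/5 = (-341 + √10)/5 = -341/5 + √10/5)
H(u(1), 186) + 364427 = (-341/5 + √10/5) + 364427 = 1821794/5 + √10/5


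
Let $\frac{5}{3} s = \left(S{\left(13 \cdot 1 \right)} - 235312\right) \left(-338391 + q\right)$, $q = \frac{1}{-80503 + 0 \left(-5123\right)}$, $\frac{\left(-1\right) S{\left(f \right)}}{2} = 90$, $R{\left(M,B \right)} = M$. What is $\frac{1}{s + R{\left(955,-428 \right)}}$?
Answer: $\frac{402515}{19245459749806649} \approx 2.0915 \cdot 10^{-11}$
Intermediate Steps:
$S{\left(f \right)} = -180$ ($S{\left(f \right)} = \left(-2\right) 90 = -180$)
$q = - \frac{1}{80503}$ ($q = \frac{1}{-80503 + 0} = \frac{1}{-80503} = - \frac{1}{80503} \approx -1.2422 \cdot 10^{-5}$)
$s = \frac{19245459365404824}{402515}$ ($s = \frac{3 \left(-180 - 235312\right) \left(-338391 - \frac{1}{80503}\right)}{5} = \frac{3 \left(\left(-235492\right) \left(- \frac{27241490674}{80503}\right)\right)}{5} = \frac{3}{5} \cdot \frac{6415153121801608}{80503} = \frac{19245459365404824}{402515} \approx 4.7813 \cdot 10^{10}$)
$\frac{1}{s + R{\left(955,-428 \right)}} = \frac{1}{\frac{19245459365404824}{402515} + 955} = \frac{1}{\frac{19245459749806649}{402515}} = \frac{402515}{19245459749806649}$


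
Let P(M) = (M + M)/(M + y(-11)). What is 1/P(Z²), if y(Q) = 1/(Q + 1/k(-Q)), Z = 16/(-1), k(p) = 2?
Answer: 2687/5376 ≈ 0.49981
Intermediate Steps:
Z = -16 (Z = 16*(-1) = -16)
y(Q) = 1/(½ + Q) (y(Q) = 1/(Q + 1/2) = 1/(Q + ½) = 1/(½ + Q))
P(M) = 2*M/(-2/21 + M) (P(M) = (M + M)/(M + 2/(1 + 2*(-11))) = (2*M)/(M + 2/(1 - 22)) = (2*M)/(M + 2/(-21)) = (2*M)/(M + 2*(-1/21)) = (2*M)/(M - 2/21) = (2*M)/(-2/21 + M) = 2*M/(-2/21 + M))
1/P(Z²) = 1/(42*(-16)²/(-2 + 21*(-16)²)) = 1/(42*256/(-2 + 21*256)) = 1/(42*256/(-2 + 5376)) = 1/(42*256/5374) = 1/(42*256*(1/5374)) = 1/(5376/2687) = 2687/5376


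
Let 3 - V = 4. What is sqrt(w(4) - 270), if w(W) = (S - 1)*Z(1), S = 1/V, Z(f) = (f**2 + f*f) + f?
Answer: 2*I*sqrt(69) ≈ 16.613*I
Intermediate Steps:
V = -1 (V = 3 - 1*4 = 3 - 4 = -1)
Z(f) = f + 2*f**2 (Z(f) = (f**2 + f**2) + f = 2*f**2 + f = f + 2*f**2)
S = -1 (S = 1/(-1) = -1)
w(W) = -6 (w(W) = (-1 - 1)*(1*(1 + 2*1)) = -2*(1 + 2) = -2*3 = -6)
sqrt(w(4) - 270) = sqrt(-6 - 270) = sqrt(-276) = 2*I*sqrt(69)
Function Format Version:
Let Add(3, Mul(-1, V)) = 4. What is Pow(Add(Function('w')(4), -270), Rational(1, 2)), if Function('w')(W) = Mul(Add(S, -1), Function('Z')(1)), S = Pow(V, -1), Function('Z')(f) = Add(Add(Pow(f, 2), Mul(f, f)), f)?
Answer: Mul(2, I, Pow(69, Rational(1, 2))) ≈ Mul(16.613, I)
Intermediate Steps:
V = -1 (V = Add(3, Mul(-1, 4)) = Add(3, -4) = -1)
Function('Z')(f) = Add(f, Mul(2, Pow(f, 2))) (Function('Z')(f) = Add(Add(Pow(f, 2), Pow(f, 2)), f) = Add(Mul(2, Pow(f, 2)), f) = Add(f, Mul(2, Pow(f, 2))))
S = -1 (S = Pow(-1, -1) = -1)
Function('w')(W) = -6 (Function('w')(W) = Mul(Add(-1, -1), Mul(1, Add(1, Mul(2, 1)))) = Mul(-2, Mul(1, Add(1, 2))) = Mul(-2, Mul(1, 3)) = Mul(-2, 3) = -6)
Pow(Add(Function('w')(4), -270), Rational(1, 2)) = Pow(Add(-6, -270), Rational(1, 2)) = Pow(-276, Rational(1, 2)) = Mul(2, I, Pow(69, Rational(1, 2)))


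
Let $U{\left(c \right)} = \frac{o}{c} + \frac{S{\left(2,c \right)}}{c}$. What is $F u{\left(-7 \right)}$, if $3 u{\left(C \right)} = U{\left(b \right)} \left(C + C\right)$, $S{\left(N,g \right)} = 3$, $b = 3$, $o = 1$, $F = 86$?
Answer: $- \frac{4816}{9} \approx -535.11$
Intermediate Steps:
$U{\left(c \right)} = \frac{4}{c}$ ($U{\left(c \right)} = 1 \frac{1}{c} + \frac{3}{c} = \frac{1}{c} + \frac{3}{c} = \frac{4}{c}$)
$u{\left(C \right)} = \frac{8 C}{9}$ ($u{\left(C \right)} = \frac{\frac{4}{3} \left(C + C\right)}{3} = \frac{4 \cdot \frac{1}{3} \cdot 2 C}{3} = \frac{\frac{4}{3} \cdot 2 C}{3} = \frac{\frac{8}{3} C}{3} = \frac{8 C}{9}$)
$F u{\left(-7 \right)} = 86 \cdot \frac{8}{9} \left(-7\right) = 86 \left(- \frac{56}{9}\right) = - \frac{4816}{9}$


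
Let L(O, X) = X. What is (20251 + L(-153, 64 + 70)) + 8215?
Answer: 28600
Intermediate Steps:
(20251 + L(-153, 64 + 70)) + 8215 = (20251 + (64 + 70)) + 8215 = (20251 + 134) + 8215 = 20385 + 8215 = 28600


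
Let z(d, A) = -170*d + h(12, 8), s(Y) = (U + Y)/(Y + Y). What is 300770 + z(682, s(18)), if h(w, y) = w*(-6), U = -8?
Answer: 184758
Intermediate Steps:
s(Y) = (-8 + Y)/(2*Y) (s(Y) = (-8 + Y)/(Y + Y) = (-8 + Y)/((2*Y)) = (-8 + Y)*(1/(2*Y)) = (-8 + Y)/(2*Y))
h(w, y) = -6*w
z(d, A) = -72 - 170*d (z(d, A) = -170*d - 6*12 = -170*d - 72 = -72 - 170*d)
300770 + z(682, s(18)) = 300770 + (-72 - 170*682) = 300770 + (-72 - 115940) = 300770 - 116012 = 184758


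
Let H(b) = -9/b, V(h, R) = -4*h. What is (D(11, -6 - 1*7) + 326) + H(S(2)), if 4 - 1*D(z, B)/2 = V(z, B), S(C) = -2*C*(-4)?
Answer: 6743/16 ≈ 421.44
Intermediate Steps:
S(C) = 8*C
D(z, B) = 8 + 8*z (D(z, B) = 8 - (-8)*z = 8 + 8*z)
(D(11, -6 - 1*7) + 326) + H(S(2)) = ((8 + 8*11) + 326) - 9/(8*2) = ((8 + 88) + 326) - 9/16 = (96 + 326) - 9*1/16 = 422 - 9/16 = 6743/16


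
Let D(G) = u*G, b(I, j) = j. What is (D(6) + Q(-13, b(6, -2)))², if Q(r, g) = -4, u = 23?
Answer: 17956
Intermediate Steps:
D(G) = 23*G
(D(6) + Q(-13, b(6, -2)))² = (23*6 - 4)² = (138 - 4)² = 134² = 17956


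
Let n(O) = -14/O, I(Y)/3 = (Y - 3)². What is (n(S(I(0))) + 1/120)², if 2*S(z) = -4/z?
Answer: 514427761/14400 ≈ 35724.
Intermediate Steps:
I(Y) = 3*(-3 + Y)² (I(Y) = 3*(Y - 3)² = 3*(-3 + Y)²)
S(z) = -2/z (S(z) = (-4/z)/2 = -2/z)
(n(S(I(0))) + 1/120)² = (-14*(-3*(-3 + 0)²/2) + 1/120)² = (-14/((-2/(3*(-3)²))) + 1/120)² = (-14/((-2/(3*9))) + 1/120)² = (-14/((-2/27)) + 1/120)² = (-14/((-2*1/27)) + 1/120)² = (-14/(-2/27) + 1/120)² = (-14*(-27/2) + 1/120)² = (189 + 1/120)² = (22681/120)² = 514427761/14400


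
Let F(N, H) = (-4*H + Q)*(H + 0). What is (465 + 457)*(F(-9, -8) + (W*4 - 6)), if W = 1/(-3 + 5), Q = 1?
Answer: -247096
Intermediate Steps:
W = ½ (W = 1/2 = ½ ≈ 0.50000)
F(N, H) = H*(1 - 4*H) (F(N, H) = (-4*H + 1)*(H + 0) = (1 - 4*H)*H = H*(1 - 4*H))
(465 + 457)*(F(-9, -8) + (W*4 - 6)) = (465 + 457)*(-8*(1 - 4*(-8)) + ((½)*4 - 6)) = 922*(-8*(1 + 32) + (2 - 6)) = 922*(-8*33 - 4) = 922*(-264 - 4) = 922*(-268) = -247096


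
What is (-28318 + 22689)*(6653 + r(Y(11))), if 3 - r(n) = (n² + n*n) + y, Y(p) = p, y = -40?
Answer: -36329566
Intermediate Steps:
r(n) = 43 - 2*n² (r(n) = 3 - ((n² + n*n) - 40) = 3 - ((n² + n²) - 40) = 3 - (2*n² - 40) = 3 - (-40 + 2*n²) = 3 + (40 - 2*n²) = 43 - 2*n²)
(-28318 + 22689)*(6653 + r(Y(11))) = (-28318 + 22689)*(6653 + (43 - 2*11²)) = -5629*(6653 + (43 - 2*121)) = -5629*(6653 + (43 - 242)) = -5629*(6653 - 199) = -5629*6454 = -36329566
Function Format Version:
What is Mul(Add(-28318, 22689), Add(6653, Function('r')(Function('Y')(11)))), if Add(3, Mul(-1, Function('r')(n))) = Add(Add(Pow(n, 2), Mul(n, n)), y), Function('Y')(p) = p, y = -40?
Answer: -36329566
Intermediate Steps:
Function('r')(n) = Add(43, Mul(-2, Pow(n, 2))) (Function('r')(n) = Add(3, Mul(-1, Add(Add(Pow(n, 2), Mul(n, n)), -40))) = Add(3, Mul(-1, Add(Add(Pow(n, 2), Pow(n, 2)), -40))) = Add(3, Mul(-1, Add(Mul(2, Pow(n, 2)), -40))) = Add(3, Mul(-1, Add(-40, Mul(2, Pow(n, 2))))) = Add(3, Add(40, Mul(-2, Pow(n, 2)))) = Add(43, Mul(-2, Pow(n, 2))))
Mul(Add(-28318, 22689), Add(6653, Function('r')(Function('Y')(11)))) = Mul(Add(-28318, 22689), Add(6653, Add(43, Mul(-2, Pow(11, 2))))) = Mul(-5629, Add(6653, Add(43, Mul(-2, 121)))) = Mul(-5629, Add(6653, Add(43, -242))) = Mul(-5629, Add(6653, -199)) = Mul(-5629, 6454) = -36329566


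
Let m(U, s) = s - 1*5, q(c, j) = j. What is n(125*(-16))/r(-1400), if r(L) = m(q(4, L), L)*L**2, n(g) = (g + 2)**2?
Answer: -998001/688450000 ≈ -0.0014496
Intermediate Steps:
n(g) = (2 + g)**2
m(U, s) = -5 + s (m(U, s) = s - 5 = -5 + s)
r(L) = L**2*(-5 + L) (r(L) = (-5 + L)*L**2 = L**2*(-5 + L))
n(125*(-16))/r(-1400) = (2 + 125*(-16))**2/(((-1400)**2*(-5 - 1400))) = (2 - 2000)**2/((1960000*(-1405))) = (-1998)**2/(-2753800000) = 3992004*(-1/2753800000) = -998001/688450000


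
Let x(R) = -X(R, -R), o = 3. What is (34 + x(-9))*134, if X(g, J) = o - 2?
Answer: 4422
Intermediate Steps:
X(g, J) = 1 (X(g, J) = 3 - 2 = 1)
x(R) = -1 (x(R) = -1*1 = -1)
(34 + x(-9))*134 = (34 - 1)*134 = 33*134 = 4422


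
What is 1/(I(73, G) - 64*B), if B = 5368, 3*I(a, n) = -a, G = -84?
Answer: -3/1030729 ≈ -2.9106e-6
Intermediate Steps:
I(a, n) = -a/3 (I(a, n) = (-a)/3 = -a/3)
1/(I(73, G) - 64*B) = 1/(-⅓*73 - 64*5368) = 1/(-73/3 - 343552) = 1/(-1030729/3) = -3/1030729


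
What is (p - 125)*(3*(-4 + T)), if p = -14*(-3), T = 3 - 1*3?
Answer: 996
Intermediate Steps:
T = 0 (T = 3 - 3 = 0)
p = 42
(p - 125)*(3*(-4 + T)) = (42 - 125)*(3*(-4 + 0)) = -249*(-4) = -83*(-12) = 996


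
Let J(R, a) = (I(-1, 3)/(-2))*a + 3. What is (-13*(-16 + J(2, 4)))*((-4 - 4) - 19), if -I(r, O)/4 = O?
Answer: 3861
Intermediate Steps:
I(r, O) = -4*O
J(R, a) = 3 + 6*a (J(R, a) = (-4*3/(-2))*a + 3 = (-12*(-½))*a + 3 = 6*a + 3 = 3 + 6*a)
(-13*(-16 + J(2, 4)))*((-4 - 4) - 19) = (-13*(-16 + (3 + 6*4)))*((-4 - 4) - 19) = (-13*(-16 + (3 + 24)))*(-8 - 19) = -13*(-16 + 27)*(-27) = -13*11*(-27) = -143*(-27) = 3861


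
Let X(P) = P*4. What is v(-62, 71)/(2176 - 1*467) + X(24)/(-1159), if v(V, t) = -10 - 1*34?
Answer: -215060/1980731 ≈ -0.10858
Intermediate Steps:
X(P) = 4*P
v(V, t) = -44 (v(V, t) = -10 - 34 = -44)
v(-62, 71)/(2176 - 1*467) + X(24)/(-1159) = -44/(2176 - 1*467) + (4*24)/(-1159) = -44/(2176 - 467) + 96*(-1/1159) = -44/1709 - 96/1159 = -215060/1980731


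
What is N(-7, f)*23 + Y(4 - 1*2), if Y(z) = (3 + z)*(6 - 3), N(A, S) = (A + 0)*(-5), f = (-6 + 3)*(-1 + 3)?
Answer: 820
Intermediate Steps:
f = -6 (f = -3*2 = -6)
N(A, S) = -5*A (N(A, S) = A*(-5) = -5*A)
Y(z) = 9 + 3*z (Y(z) = (3 + z)*3 = 9 + 3*z)
N(-7, f)*23 + Y(4 - 1*2) = -5*(-7)*23 + (9 + 3*(4 - 1*2)) = 35*23 + (9 + 3*(4 - 2)) = 805 + (9 + 3*2) = 805 + (9 + 6) = 805 + 15 = 820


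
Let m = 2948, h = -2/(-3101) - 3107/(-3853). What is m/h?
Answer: 35223155044/9642513 ≈ 3652.9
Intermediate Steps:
h = 9642513/11948153 (h = -2*(-1/3101) - 3107*(-1/3853) = 2/3101 + 3107/3853 = 9642513/11948153 ≈ 0.80703)
m/h = 2948/(9642513/11948153) = 2948*(11948153/9642513) = 35223155044/9642513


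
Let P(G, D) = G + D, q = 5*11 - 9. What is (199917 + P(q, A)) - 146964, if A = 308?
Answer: 53307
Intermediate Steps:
q = 46 (q = 55 - 9 = 46)
P(G, D) = D + G
(199917 + P(q, A)) - 146964 = (199917 + (308 + 46)) - 146964 = (199917 + 354) - 146964 = 200271 - 146964 = 53307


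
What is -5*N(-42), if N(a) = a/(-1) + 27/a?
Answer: -2895/14 ≈ -206.79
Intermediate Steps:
N(a) = -a + 27/a (N(a) = a*(-1) + 27/a = -a + 27/a)
-5*N(-42) = -5*(-1*(-42) + 27/(-42)) = -5*(42 + 27*(-1/42)) = -5*(42 - 9/14) = -5*579/14 = -2895/14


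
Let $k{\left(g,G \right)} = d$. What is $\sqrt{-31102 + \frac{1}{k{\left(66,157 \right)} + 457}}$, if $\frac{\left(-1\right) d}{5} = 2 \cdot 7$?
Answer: $\frac{i \sqrt{517568339}}{129} \approx 176.36 i$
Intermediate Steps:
$d = -70$ ($d = - 5 \cdot 2 \cdot 7 = \left(-5\right) 14 = -70$)
$k{\left(g,G \right)} = -70$
$\sqrt{-31102 + \frac{1}{k{\left(66,157 \right)} + 457}} = \sqrt{-31102 + \frac{1}{-70 + 457}} = \sqrt{-31102 + \frac{1}{387}} = \sqrt{- \frac{12036473}{387}} = \frac{i \sqrt{517568339}}{129}$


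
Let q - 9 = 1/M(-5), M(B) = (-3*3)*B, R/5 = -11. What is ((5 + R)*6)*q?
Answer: -8120/3 ≈ -2706.7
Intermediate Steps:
R = -55 (R = 5*(-11) = -55)
M(B) = -9*B
q = 406/45 (q = 9 + 1/(-9*(-5)) = 9 + 1/45 = 406/45 ≈ 9.0222)
((5 + R)*6)*q = ((5 - 55)*6)*(406/45) = -50*6*(406/45) = -300*406/45 = -8120/3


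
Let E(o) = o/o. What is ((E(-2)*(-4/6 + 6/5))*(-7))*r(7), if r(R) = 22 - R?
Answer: -56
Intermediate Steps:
E(o) = 1
((E(-2)*(-4/6 + 6/5))*(-7))*r(7) = ((1*(-4/6 + 6/5))*(-7))*(22 - 1*7) = ((1*(-4*⅙ + 6*(⅕)))*(-7))*(22 - 7) = ((1*(-⅔ + 6/5))*(-7))*15 = ((1*(8/15))*(-7))*15 = ((8/15)*(-7))*15 = -56/15*15 = -56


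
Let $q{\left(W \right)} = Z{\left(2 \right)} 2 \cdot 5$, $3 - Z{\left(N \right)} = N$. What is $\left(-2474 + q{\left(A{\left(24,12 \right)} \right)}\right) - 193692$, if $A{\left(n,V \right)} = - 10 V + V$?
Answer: $-196156$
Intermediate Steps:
$A{\left(n,V \right)} = - 9 V$
$Z{\left(N \right)} = 3 - N$
$q{\left(W \right)} = 10$ ($q{\left(W \right)} = \left(3 - 2\right) 2 \cdot 5 = 1 \cdot 2 \cdot 5 = 2 \cdot 5 = 10$)
$\left(-2474 + q{\left(A{\left(24,12 \right)} \right)}\right) - 193692 = \left(-2474 + 10\right) - 193692 = -2464 - 193692 = -196156$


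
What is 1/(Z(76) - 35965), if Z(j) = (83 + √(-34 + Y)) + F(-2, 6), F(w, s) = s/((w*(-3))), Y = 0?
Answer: -35881/1287446195 - I*√34/1287446195 ≈ -2.787e-5 - 4.5291e-9*I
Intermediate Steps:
F(w, s) = -s/(3*w) (F(w, s) = s/((-3*w)) = s*(-1/(3*w)) = -s/(3*w))
Z(j) = 84 + I*√34 (Z(j) = (83 + √(-34 + 0)) - ⅓*6/(-2) = (83 + √(-34)) - ⅓*6*(-½) = (83 + I*√34) + 1 = 84 + I*√34)
1/(Z(76) - 35965) = 1/((84 + I*√34) - 35965) = 1/(-35881 + I*√34)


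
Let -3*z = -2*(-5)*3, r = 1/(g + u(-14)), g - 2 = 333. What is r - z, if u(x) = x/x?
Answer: 3361/336 ≈ 10.003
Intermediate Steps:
g = 335 (g = 2 + 333 = 335)
u(x) = 1
r = 1/336 (r = 1/(335 + 1) = 1/336 ≈ 0.0029762)
z = -10 (z = -(-2*(-5))*3/3 = -10*3/3 = -⅓*30 = -10)
r - z = 1/336 - 1*(-10) = 1/336 + 10 = 3361/336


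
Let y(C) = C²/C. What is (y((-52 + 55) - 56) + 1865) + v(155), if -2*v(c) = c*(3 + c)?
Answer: -10433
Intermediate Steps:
v(c) = -c*(3 + c)/2
y(C) = C
(y((-52 + 55) - 56) + 1865) + v(155) = (((-52 + 55) - 56) + 1865) - ½*155*(3 + 155) = ((3 - 56) + 1865) - ½*155*158 = (-53 + 1865) - 12245 = 1812 - 12245 = -10433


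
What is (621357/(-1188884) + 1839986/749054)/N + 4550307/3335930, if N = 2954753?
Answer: 2993330754610398964004159/2194475465756634307340860 ≈ 1.3640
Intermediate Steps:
(621357/(-1188884) + 1839986/749054)/N + 4550307/3335930 = (621357/(-1188884) + 1839986/749054)/2954753 + 4550307/3335930 = (621357*(-1/1188884) + 1839986*(1/749054))*(1/2954753) + 4550307*(1/3335930) = (-621357/1188884 + 919993/374527)*(1/2954753) + 4550307/3335930 = (861049984673/445269157868)*(1/2954753) + 4550307/3335930 = 861049984673/1315660380017946604 + 4550307/3335930 = 2993330754610398964004159/2194475465756634307340860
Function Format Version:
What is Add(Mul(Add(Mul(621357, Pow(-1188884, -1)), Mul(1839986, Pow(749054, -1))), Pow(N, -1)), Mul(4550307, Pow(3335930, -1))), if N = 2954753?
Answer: Rational(2993330754610398964004159, 2194475465756634307340860) ≈ 1.3640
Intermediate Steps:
Add(Mul(Add(Mul(621357, Pow(-1188884, -1)), Mul(1839986, Pow(749054, -1))), Pow(N, -1)), Mul(4550307, Pow(3335930, -1))) = Add(Mul(Add(Mul(621357, Pow(-1188884, -1)), Mul(1839986, Pow(749054, -1))), Pow(2954753, -1)), Mul(4550307, Pow(3335930, -1))) = Add(Mul(Add(Mul(621357, Rational(-1, 1188884)), Mul(1839986, Rational(1, 749054))), Rational(1, 2954753)), Mul(4550307, Rational(1, 3335930))) = Add(Mul(Add(Rational(-621357, 1188884), Rational(919993, 374527)), Rational(1, 2954753)), Rational(4550307, 3335930)) = Add(Mul(Rational(861049984673, 445269157868), Rational(1, 2954753)), Rational(4550307, 3335930)) = Add(Rational(861049984673, 1315660380017946604), Rational(4550307, 3335930)) = Rational(2993330754610398964004159, 2194475465756634307340860)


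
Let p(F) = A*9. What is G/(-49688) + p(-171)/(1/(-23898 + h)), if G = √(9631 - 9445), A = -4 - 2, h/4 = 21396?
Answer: -3331044 - √186/49688 ≈ -3.3310e+6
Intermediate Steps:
h = 85584 (h = 4*21396 = 85584)
A = -6
p(F) = -54 (p(F) = -6*9 = -54)
G = √186 ≈ 13.638
G/(-49688) + p(-171)/(1/(-23898 + h)) = √186/(-49688) - 54/(1/(-23898 + 85584)) = √186*(-1/49688) - 54/(1/61686) = -√186/49688 - 54/1/61686 = -√186/49688 - 54*61686 = -√186/49688 - 3331044 = -3331044 - √186/49688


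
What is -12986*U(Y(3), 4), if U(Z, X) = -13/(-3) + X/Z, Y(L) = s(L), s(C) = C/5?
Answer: -142846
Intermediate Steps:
s(C) = C/5 (s(C) = C*(1/5) = C/5)
Y(L) = L/5
U(Z, X) = 13/3 + X/Z (U(Z, X) = -13*(-1/3) + X/Z = 13/3 + X/Z)
-12986*U(Y(3), 4) = -12986*(13/3 + 4/(((1/5)*3))) = -12986*(13/3 + 4/(3/5)) = -12986*(13/3 + 4*(5/3)) = -12986*(13/3 + 20/3) = -12986*11 = -142846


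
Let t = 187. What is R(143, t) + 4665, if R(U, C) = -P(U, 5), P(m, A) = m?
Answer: 4522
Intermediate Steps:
R(U, C) = -U
R(143, t) + 4665 = -1*143 + 4665 = -143 + 4665 = 4522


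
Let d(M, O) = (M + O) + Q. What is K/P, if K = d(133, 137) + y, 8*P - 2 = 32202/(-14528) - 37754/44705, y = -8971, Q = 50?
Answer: 22474406600960/344566021 ≈ 65225.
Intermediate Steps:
d(M, O) = 50 + M + O (d(M, O) = (M + O) + 50 = 50 + M + O)
P = -344566021/2597896960 (P = 1/4 + (32202/(-14528) - 37754/44705)/8 = 1/4 + (32202*(-1/14528) - 37754*1/44705)/8 = 1/4 + (-16101/7264 - 37754/44705)/8 = 1/4 + (1/8)*(-994040261/324737120) = 1/4 - 994040261/2597896960 = -344566021/2597896960 ≈ -0.13263)
K = -8651 (K = (50 + 133 + 137) - 8971 = 320 - 8971 = -8651)
K/P = -8651/(-344566021/2597896960) = -8651*(-2597896960/344566021) = 22474406600960/344566021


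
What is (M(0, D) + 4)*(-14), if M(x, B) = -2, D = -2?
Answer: -28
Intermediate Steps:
(M(0, D) + 4)*(-14) = (-2 + 4)*(-14) = 2*(-14) = -28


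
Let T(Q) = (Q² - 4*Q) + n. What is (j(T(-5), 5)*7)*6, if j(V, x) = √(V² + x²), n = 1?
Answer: 42*√2141 ≈ 1943.4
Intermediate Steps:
T(Q) = 1 + Q² - 4*Q (T(Q) = (Q² - 4*Q) + 1 = 1 + Q² - 4*Q)
(j(T(-5), 5)*7)*6 = (√((1 + (-5)² - 4*(-5))² + 5²)*7)*6 = (√((1 + 25 + 20)² + 25)*7)*6 = (√(46² + 25)*7)*6 = (√(2116 + 25)*7)*6 = (√2141*7)*6 = (7*√2141)*6 = 42*√2141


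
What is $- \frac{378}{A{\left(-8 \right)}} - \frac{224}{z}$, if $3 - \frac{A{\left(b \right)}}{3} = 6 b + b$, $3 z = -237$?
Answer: $\frac{3262}{4661} \approx 0.69985$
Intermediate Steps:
$z = -79$ ($z = \frac{1}{3} \left(-237\right) = -79$)
$A{\left(b \right)} = 9 - 21 b$ ($A{\left(b \right)} = 9 - 3 \left(6 b + b\right) = 9 - 3 \cdot 7 b = 9 - 21 b$)
$- \frac{378}{A{\left(-8 \right)}} - \frac{224}{z} = - \frac{378}{9 - -168} - \frac{224}{-79} = - \frac{378}{9 + 168} - - \frac{224}{79} = - \frac{378}{177} + \frac{224}{79} = \left(-378\right) \frac{1}{177} + \frac{224}{79} = - \frac{126}{59} + \frac{224}{79} = \frac{3262}{4661}$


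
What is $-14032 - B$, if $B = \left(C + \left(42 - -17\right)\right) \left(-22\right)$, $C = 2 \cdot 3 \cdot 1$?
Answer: $-12602$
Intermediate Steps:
$C = 6$ ($C = 6 \cdot 1 = 6$)
$B = -1430$ ($B = \left(6 + \left(42 - -17\right)\right) \left(-22\right) = \left(6 + \left(42 + 17\right)\right) \left(-22\right) = \left(6 + 59\right) \left(-22\right) = 65 \left(-22\right) = -1430$)
$-14032 - B = -14032 - -1430 = -14032 + 1430 = -12602$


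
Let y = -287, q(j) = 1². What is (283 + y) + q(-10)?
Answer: -3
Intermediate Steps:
q(j) = 1
(283 + y) + q(-10) = (283 - 287) + 1 = -4 + 1 = -3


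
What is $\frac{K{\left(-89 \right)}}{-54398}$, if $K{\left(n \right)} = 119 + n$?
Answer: $- \frac{15}{27199} \approx -0.00055149$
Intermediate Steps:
$\frac{K{\left(-89 \right)}}{-54398} = \frac{119 - 89}{-54398} = 30 \left(- \frac{1}{54398}\right) = - \frac{15}{27199}$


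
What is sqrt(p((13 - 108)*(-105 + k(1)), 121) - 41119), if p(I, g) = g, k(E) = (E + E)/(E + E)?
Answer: I*sqrt(40998) ≈ 202.48*I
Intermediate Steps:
k(E) = 1 (k(E) = (2*E)/((2*E)) = (2*E)*(1/(2*E)) = 1)
sqrt(p((13 - 108)*(-105 + k(1)), 121) - 41119) = sqrt(121 - 41119) = sqrt(-40998) = I*sqrt(40998)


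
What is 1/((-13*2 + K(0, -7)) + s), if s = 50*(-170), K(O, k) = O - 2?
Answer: -1/8528 ≈ -0.00011726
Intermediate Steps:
K(O, k) = -2 + O
s = -8500
1/((-13*2 + K(0, -7)) + s) = 1/((-13*2 + (-2 + 0)) - 8500) = 1/((-26 - 2) - 8500) = 1/(-28 - 8500) = 1/(-8528) = -1/8528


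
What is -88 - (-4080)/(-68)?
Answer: -148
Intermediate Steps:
-88 - (-4080)/(-68) = -88 - (-4080)*(-1)/68 = -88 - 34*30/17 = -88 - 60 = -148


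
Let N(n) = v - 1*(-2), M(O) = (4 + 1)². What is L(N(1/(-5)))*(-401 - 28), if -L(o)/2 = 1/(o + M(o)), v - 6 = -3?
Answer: 143/5 ≈ 28.600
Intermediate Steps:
v = 3 (v = 6 - 3 = 3)
M(O) = 25 (M(O) = 5² = 25)
N(n) = 5 (N(n) = 3 - 1*(-2) = 3 + 2 = 5)
L(o) = -2/(25 + o) (L(o) = -2/(o + 25) = -2/(25 + o))
L(N(1/(-5)))*(-401 - 28) = (-2/(25 + 5))*(-401 - 28) = -2/30*(-429) = -2*1/30*(-429) = -1/15*(-429) = 143/5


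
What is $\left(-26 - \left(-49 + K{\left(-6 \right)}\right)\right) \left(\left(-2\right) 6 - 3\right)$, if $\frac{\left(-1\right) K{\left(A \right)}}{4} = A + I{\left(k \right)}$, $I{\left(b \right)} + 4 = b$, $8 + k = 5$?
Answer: $435$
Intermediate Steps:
$k = -3$ ($k = -8 + 5 = -3$)
$I{\left(b \right)} = -4 + b$
$K{\left(A \right)} = 28 - 4 A$ ($K{\left(A \right)} = - 4 \left(A - 7\right) = - 4 \left(-7 + A\right) = 28 - 4 A$)
$\left(-26 - \left(-49 + K{\left(-6 \right)}\right)\right) \left(\left(-2\right) 6 - 3\right) = \left(-26 + \left(49 - \left(28 - -24\right)\right)\right) \left(\left(-2\right) 6 - 3\right) = \left(-26 + \left(49 - \left(28 + 24\right)\right)\right) \left(-12 - 3\right) = \left(-26 + \left(49 - 52\right)\right) \left(-15\right) = \left(-26 - 3\right) \left(-15\right) = \left(-29\right) \left(-15\right) = 435$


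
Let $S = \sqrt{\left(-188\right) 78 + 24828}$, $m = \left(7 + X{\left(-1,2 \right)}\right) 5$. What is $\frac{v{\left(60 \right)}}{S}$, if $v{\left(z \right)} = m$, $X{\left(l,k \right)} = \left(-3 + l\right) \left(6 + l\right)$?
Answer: $- \frac{65 \sqrt{21}}{462} \approx -0.64473$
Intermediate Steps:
$m = -65$ ($m = \left(7 + \left(-18 + \left(-1\right)^{2} + 3 \left(-1\right)\right)\right) 5 = \left(7 - 20\right) 5 = \left(-13\right) 5 = -65$)
$v{\left(z \right)} = -65$
$S = 22 \sqrt{21}$ ($S = \sqrt{-14664 + 24828} = \sqrt{10164} = 22 \sqrt{21} \approx 100.82$)
$\frac{v{\left(60 \right)}}{S} = - \frac{65}{22 \sqrt{21}} = - 65 \frac{\sqrt{21}}{462} = - \frac{65 \sqrt{21}}{462}$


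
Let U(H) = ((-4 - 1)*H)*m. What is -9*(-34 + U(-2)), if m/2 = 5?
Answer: -594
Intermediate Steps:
m = 10 (m = 2*5 = 10)
U(H) = -50*H (U(H) = ((-4 - 1)*H)*10 = -5*H*10 = -50*H)
-9*(-34 + U(-2)) = -9*(-34 - 50*(-2)) = -9*(-34 + 100) = -9*66 = -594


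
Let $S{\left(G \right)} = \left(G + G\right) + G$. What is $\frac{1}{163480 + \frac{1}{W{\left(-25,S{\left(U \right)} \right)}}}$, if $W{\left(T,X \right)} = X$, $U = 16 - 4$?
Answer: $\frac{36}{5885281} \approx 6.117 \cdot 10^{-6}$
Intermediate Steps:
$U = 12$ ($U = 16 - 4 = 12$)
$S{\left(G \right)} = 3 G$ ($S{\left(G \right)} = 2 G + G = 3 G$)
$\frac{1}{163480 + \frac{1}{W{\left(-25,S{\left(U \right)} \right)}}} = \frac{1}{163480 + \frac{1}{3 \cdot 12}} = \frac{1}{163480 + \frac{1}{36}} = \frac{1}{\frac{5885281}{36}} = \frac{36}{5885281}$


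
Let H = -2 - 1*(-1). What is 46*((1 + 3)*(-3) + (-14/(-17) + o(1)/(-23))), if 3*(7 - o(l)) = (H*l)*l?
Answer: -26968/51 ≈ -528.78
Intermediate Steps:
H = -1 (H = -2 + 1 = -1)
o(l) = 7 + l**2/3 (o(l) = 7 - (-l)*l/3 = 7 - (-1)*l**2/3 = 7 + l**2/3)
46*((1 + 3)*(-3) + (-14/(-17) + o(1)/(-23))) = 46*((1 + 3)*(-3) + (-14/(-17) + (7 + (1/3)*1**2)/(-23))) = 46*(4*(-3) + (-14*(-1/17) + (7 + (1/3)*1)*(-1/23))) = 46*(-12 + (14/17 + (7 + 1/3)*(-1/23))) = 46*(-12 + (14/17 + (22/3)*(-1/23))) = 46*(-12 + (14/17 - 22/69)) = 46*(-12 + 592/1173) = 46*(-13484/1173) = -26968/51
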